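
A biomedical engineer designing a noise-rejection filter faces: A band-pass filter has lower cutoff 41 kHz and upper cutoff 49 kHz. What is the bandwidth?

Bandwidth = f_high - f_low
= 49 kHz - 41 kHz = 8 kHz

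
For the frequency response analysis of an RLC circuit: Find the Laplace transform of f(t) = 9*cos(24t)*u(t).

Standard pair: cos(wt)*u(t) <-> s/(s^2+w^2)
With w = 24: L{9*cos(24t)*u(t)} = 9s/(s^2+576)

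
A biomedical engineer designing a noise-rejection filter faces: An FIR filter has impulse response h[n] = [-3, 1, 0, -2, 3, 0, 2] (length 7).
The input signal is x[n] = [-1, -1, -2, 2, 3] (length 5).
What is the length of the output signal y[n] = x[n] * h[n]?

For linear convolution, the output length is:
len(y) = len(x) + len(h) - 1 = 5 + 7 - 1 = 11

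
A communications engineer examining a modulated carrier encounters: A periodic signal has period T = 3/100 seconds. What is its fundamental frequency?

The fundamental frequency is the reciprocal of the period.
f = 1/T = 1/(3/100) = 100/3 Hz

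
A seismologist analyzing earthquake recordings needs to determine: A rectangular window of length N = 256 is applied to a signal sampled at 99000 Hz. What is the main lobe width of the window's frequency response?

For a rectangular window of length N,
the main lobe width in frequency is 2*f_s/N.
= 2*99000/256 = 12375/16 Hz
This determines the minimum frequency separation for resolving two sinusoids.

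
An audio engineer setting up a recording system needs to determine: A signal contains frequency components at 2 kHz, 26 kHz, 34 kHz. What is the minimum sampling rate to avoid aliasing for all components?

The highest frequency component is f_max = 34 kHz.
Nyquist rate = 2 * f_max = 2 * 34 kHz = 68 kHz.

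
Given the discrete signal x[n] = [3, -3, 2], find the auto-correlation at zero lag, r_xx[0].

The auto-correlation at zero lag r_xx[0] equals the signal energy.
r_xx[0] = sum of x[n]^2 = 3^2 + (-3)^2 + 2^2
= 9 + 9 + 4 = 22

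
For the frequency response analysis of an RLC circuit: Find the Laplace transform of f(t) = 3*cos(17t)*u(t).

Standard pair: cos(wt)*u(t) <-> s/(s^2+w^2)
With w = 17: L{3*cos(17t)*u(t)} = 3s/(s^2+289)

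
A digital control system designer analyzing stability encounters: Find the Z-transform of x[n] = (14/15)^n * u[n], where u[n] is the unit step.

The Z-transform of a^n * u[n] is z/(z-a) for |z| > |a|.
Here a = 14/15, so X(z) = z/(z - (14/15)) = 15z/(15z - 14)
ROC: |z| > 14/15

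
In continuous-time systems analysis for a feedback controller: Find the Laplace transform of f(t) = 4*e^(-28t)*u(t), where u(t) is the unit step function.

Standard Laplace transform pair:
e^(-at)*u(t) <-> 1/(s+a)
With a = 28: L{4*e^(-28t)*u(t)} = 4/(s+28), ROC: Re(s) > -28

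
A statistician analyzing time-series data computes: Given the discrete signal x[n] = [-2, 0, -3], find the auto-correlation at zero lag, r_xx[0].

The auto-correlation at zero lag r_xx[0] equals the signal energy.
r_xx[0] = sum of x[n]^2 = (-2)^2 + 0^2 + (-3)^2
= 4 + 0 + 9 = 13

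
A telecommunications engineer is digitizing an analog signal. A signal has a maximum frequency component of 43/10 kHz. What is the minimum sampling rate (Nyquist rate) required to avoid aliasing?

By the Nyquist-Shannon sampling theorem,
the minimum sampling rate (Nyquist rate) must be at least 2 * f_max.
Nyquist rate = 2 * 43/10 kHz = 43/5 kHz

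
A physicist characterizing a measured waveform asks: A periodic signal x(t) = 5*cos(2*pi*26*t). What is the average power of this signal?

Average power of A*cos(wt) is A^2/2.
P = 5^2 / 2 = 25/2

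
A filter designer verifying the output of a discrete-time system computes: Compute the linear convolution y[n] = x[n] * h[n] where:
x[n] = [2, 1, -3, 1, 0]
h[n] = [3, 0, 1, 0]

y[n] = sum_k x[k]*h[n-k]. Output length = len(x) + len(h) - 1 = 5 + 4 - 1 = 8.
y[0] = 2*3 = 6
y[1] = 1*3 + 2*0 = 3
y[2] = -3*3 + 1*0 + 2*1 = -7
y[3] = 1*3 + -3*0 + 1*1 + 2*0 = 4
y[4] = 0*3 + 1*0 + -3*1 + 1*0 = -3
y[5] = 0*0 + 1*1 + -3*0 = 1
y[6] = 0*1 + 1*0 = 0
y[7] = 0*0 = 0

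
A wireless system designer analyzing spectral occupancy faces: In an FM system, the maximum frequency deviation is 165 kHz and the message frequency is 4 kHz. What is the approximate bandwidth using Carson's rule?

Carson's rule: BW = 2*(delta_f + f_m)
= 2*(165 + 4) kHz = 338 kHz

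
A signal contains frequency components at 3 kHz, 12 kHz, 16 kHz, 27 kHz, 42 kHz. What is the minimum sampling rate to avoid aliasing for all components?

The highest frequency component is f_max = 42 kHz.
Nyquist rate = 2 * f_max = 2 * 42 kHz = 84 kHz.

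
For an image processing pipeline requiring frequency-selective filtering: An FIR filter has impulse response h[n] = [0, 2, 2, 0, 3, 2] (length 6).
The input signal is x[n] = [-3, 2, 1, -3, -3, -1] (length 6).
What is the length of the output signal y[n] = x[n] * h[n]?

For linear convolution, the output length is:
len(y) = len(x) + len(h) - 1 = 6 + 6 - 1 = 11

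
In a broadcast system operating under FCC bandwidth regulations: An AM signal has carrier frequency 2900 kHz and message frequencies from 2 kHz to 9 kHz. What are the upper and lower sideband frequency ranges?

Upper sideband (USB) = fc + [fm_low, fm_high] = 2900 + [2, 9] = [2902, 2909] kHz
Lower sideband (LSB) = fc - [fm_high, fm_low] = 2900 - [9, 2] = [2891, 2898] kHz
Total occupied spectrum: 2891 kHz to 2909 kHz (plus carrier at 2900 kHz)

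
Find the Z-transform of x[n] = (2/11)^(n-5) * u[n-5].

Time-shifting property: if X(z) = Z{x[n]}, then Z{x[n-d]} = z^(-d) * X(z)
X(z) = z/(z - 2/11) for x[n] = (2/11)^n * u[n]
Z{x[n-5]} = z^(-5) * z/(z - 2/11) = z^(-4)/(z - 2/11)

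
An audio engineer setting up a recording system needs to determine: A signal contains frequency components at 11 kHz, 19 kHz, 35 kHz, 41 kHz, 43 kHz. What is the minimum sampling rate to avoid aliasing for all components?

The highest frequency component is f_max = 43 kHz.
Nyquist rate = 2 * f_max = 2 * 43 kHz = 86 kHz.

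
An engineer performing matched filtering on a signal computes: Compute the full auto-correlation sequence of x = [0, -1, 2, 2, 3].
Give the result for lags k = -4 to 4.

r_xx[k] = sum_m x[m]*x[m+k], indexed from 0, for k = -4 to 4:
  r_xx[-4] = x[4]*x[0] = 0
  r_xx[-3] = x[3]*x[0] + x[4]*x[1] = -3
  r_xx[-2] = x[2]*x[0] + x[3]*x[1] + x[4]*x[2] = 4
  r_xx[-1] = x[1]*x[0] + x[2]*x[1] + x[3]*x[2] + x[4]*x[3] = 8
  r_xx[0] = x[0]*x[0] + x[1]*x[1] + x[2]*x[2] + x[3]*x[3] + x[4]*x[4] = 18
  r_xx[1] = x[0]*x[1] + x[1]*x[2] + x[2]*x[3] + x[3]*x[4] = 8
  r_xx[2] = x[0]*x[2] + x[1]*x[3] + x[2]*x[4] = 4
  r_xx[3] = x[0]*x[3] + x[1]*x[4] = -3
  r_xx[4] = x[0]*x[4] = 0
r_xx = [0, -3, 4, 8, 18, 8, 4, -3, 0]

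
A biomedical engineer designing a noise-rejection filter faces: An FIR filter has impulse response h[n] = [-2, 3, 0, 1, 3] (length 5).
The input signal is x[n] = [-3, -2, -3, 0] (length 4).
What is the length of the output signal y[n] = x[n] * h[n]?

For linear convolution, the output length is:
len(y) = len(x) + len(h) - 1 = 4 + 5 - 1 = 8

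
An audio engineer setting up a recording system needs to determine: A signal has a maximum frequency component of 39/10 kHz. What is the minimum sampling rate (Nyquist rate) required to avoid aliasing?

By the Nyquist-Shannon sampling theorem,
the minimum sampling rate (Nyquist rate) must be at least 2 * f_max.
Nyquist rate = 2 * 39/10 kHz = 39/5 kHz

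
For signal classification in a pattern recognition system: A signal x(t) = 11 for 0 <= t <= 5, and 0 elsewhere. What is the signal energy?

Energy = integral of |x(t)|^2 dt over the signal duration
= 11^2 * 5 = 121 * 5 = 605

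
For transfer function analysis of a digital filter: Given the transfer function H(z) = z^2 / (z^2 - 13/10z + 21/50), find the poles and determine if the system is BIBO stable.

Poles are roots of the denominator: z^2 - 13/10z + 21/50 = 0.
Quadratic formula: z = [-(-13/10) +/- sqrt((-13/10)^2 - 4*(21/50))] / 2
Discriminant = 169/100 - 42/25 = 1/100; sqrt = 1/10.
z = (13/10 +/- 1/10) / 2 => z = 7/10 or z = 3/5.
|p1| = 3/5, |p2| = 7/10.
For BIBO stability, all poles must lie inside the unit circle (|p| < 1).
System is STABLE since both |p| < 1.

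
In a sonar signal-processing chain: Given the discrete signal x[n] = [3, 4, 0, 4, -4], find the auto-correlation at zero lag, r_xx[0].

The auto-correlation at zero lag r_xx[0] equals the signal energy.
r_xx[0] = sum of x[n]^2 = 3^2 + 4^2 + 0^2 + 4^2 + (-4)^2
= 9 + 16 + 0 + 16 + 16 = 57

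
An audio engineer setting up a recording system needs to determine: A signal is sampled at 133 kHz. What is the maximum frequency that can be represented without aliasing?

The maximum frequency that can be represented without aliasing
is the Nyquist frequency: f_max = f_s / 2 = 133 kHz / 2 = 133/2 kHz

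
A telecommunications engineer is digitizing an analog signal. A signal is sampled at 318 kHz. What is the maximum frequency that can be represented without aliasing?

The maximum frequency that can be represented without aliasing
is the Nyquist frequency: f_max = f_s / 2 = 318 kHz / 2 = 159 kHz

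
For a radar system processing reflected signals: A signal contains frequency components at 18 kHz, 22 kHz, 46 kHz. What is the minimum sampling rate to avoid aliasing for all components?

The highest frequency component is f_max = 46 kHz.
Nyquist rate = 2 * f_max = 2 * 46 kHz = 92 kHz.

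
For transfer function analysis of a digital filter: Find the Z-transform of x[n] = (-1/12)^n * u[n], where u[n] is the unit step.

The Z-transform of a^n * u[n] is z/(z-a) for |z| > |a|.
Here a = -1/12, so X(z) = z/(z - (-1/12)) = 12z/(12z + 1)
ROC: |z| > 1/12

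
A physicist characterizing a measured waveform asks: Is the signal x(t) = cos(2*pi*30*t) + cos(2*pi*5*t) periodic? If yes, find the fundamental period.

f1 = 30 Hz, f2 = 5 Hz
Period T1 = 1/30, T2 = 1/5
Ratio T1/T2 = 5/30, which is rational.
The signal is periodic with fundamental period T = 1/GCD(30,5) = 1/5 s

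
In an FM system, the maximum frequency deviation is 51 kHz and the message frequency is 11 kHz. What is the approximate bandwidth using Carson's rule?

Carson's rule: BW = 2*(delta_f + f_m)
= 2*(51 + 11) kHz = 124 kHz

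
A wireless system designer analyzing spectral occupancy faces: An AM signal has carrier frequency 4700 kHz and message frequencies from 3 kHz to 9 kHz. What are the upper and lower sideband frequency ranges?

Upper sideband (USB) = fc + [fm_low, fm_high] = 4700 + [3, 9] = [4703, 4709] kHz
Lower sideband (LSB) = fc - [fm_high, fm_low] = 4700 - [9, 3] = [4691, 4697] kHz
Total occupied spectrum: 4691 kHz to 4709 kHz (plus carrier at 4700 kHz)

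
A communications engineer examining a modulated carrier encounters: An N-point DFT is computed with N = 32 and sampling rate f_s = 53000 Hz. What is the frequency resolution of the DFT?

DFT frequency resolution = f_s / N
= 53000 / 32 = 6625/4 Hz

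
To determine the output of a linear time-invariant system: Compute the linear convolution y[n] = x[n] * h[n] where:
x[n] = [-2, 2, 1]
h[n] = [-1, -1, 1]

y[n] = sum_k x[k]*h[n-k]. Output length = len(x) + len(h) - 1 = 3 + 3 - 1 = 5.
y[0] = -2*-1 = 2
y[1] = 2*-1 + -2*-1 = 0
y[2] = 1*-1 + 2*-1 + -2*1 = -5
y[3] = 1*-1 + 2*1 = 1
y[4] = 1*1 = 1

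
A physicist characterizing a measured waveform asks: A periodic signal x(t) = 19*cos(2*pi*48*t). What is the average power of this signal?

Average power of A*cos(wt) is A^2/2.
P = 19^2 / 2 = 361/2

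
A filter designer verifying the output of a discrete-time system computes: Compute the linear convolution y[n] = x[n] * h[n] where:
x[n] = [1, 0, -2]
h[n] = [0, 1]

y[n] = sum_k x[k]*h[n-k]. Output length = len(x) + len(h) - 1 = 3 + 2 - 1 = 4.
y[0] = 1*0 = 0
y[1] = 0*0 + 1*1 = 1
y[2] = -2*0 + 0*1 = 0
y[3] = -2*1 = -2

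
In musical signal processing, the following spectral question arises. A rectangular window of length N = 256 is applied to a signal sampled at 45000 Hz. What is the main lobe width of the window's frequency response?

For a rectangular window of length N,
the main lobe width in frequency is 2*f_s/N.
= 2*45000/256 = 5625/16 Hz
This determines the minimum frequency separation for resolving two sinusoids.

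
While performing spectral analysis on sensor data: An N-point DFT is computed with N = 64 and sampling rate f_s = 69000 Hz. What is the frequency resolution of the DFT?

DFT frequency resolution = f_s / N
= 69000 / 64 = 8625/8 Hz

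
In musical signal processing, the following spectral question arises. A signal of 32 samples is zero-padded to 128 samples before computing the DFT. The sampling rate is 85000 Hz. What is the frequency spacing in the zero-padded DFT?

Original DFT: N = 32, resolution = f_s/N = 85000/32 = 10625/4 Hz
Zero-padded DFT: N = 128, resolution = f_s/N = 85000/128 = 10625/16 Hz
Zero-padding interpolates the spectrum (finer frequency grid)
but does NOT improve the true spectral resolution (ability to resolve close frequencies).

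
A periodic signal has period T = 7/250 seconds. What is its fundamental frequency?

The fundamental frequency is the reciprocal of the period.
f = 1/T = 1/(7/250) = 250/7 Hz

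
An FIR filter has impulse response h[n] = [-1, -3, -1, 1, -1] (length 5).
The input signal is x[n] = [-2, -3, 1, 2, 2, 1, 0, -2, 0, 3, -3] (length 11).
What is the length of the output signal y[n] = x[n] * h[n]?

For linear convolution, the output length is:
len(y) = len(x) + len(h) - 1 = 11 + 5 - 1 = 15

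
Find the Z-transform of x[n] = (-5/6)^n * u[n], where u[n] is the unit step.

The Z-transform of a^n * u[n] is z/(z-a) for |z| > |a|.
Here a = -5/6, so X(z) = z/(z - (-5/6)) = 6z/(6z + 5)
ROC: |z| > 5/6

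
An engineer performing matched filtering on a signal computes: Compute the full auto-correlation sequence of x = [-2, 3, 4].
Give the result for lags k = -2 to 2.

r_xx[k] = sum_m x[m]*x[m+k], indexed from 0, for k = -2 to 2:
  r_xx[-2] = x[2]*x[0] = -8
  r_xx[-1] = x[1]*x[0] + x[2]*x[1] = 6
  r_xx[0] = x[0]*x[0] + x[1]*x[1] + x[2]*x[2] = 29
  r_xx[1] = x[0]*x[1] + x[1]*x[2] = 6
  r_xx[2] = x[0]*x[2] = -8
r_xx = [-8, 6, 29, 6, -8]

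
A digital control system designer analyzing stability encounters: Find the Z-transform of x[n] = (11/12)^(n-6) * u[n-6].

Time-shifting property: if X(z) = Z{x[n]}, then Z{x[n-d]} = z^(-d) * X(z)
X(z) = z/(z - 11/12) for x[n] = (11/12)^n * u[n]
Z{x[n-6]} = z^(-6) * z/(z - 11/12) = z^(-5)/(z - 11/12)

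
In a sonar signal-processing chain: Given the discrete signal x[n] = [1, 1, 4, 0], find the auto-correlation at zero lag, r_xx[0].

The auto-correlation at zero lag r_xx[0] equals the signal energy.
r_xx[0] = sum of x[n]^2 = 1^2 + 1^2 + 4^2 + 0^2
= 1 + 1 + 16 + 0 = 18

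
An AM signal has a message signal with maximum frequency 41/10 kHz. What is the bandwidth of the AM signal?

In AM (double-sideband), the bandwidth is twice the message frequency.
BW = 2 * f_m = 2 * 41/10 kHz = 41/5 kHz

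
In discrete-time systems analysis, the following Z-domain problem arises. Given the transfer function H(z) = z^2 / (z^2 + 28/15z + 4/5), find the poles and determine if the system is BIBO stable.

Poles are roots of the denominator: z^2 + 28/15z + 4/5 = 0.
Quadratic formula: z = [-(28/15) +/- sqrt((28/15)^2 - 4*(4/5))] / 2
Discriminant = 784/225 - 16/5 = 64/225; sqrt = 8/15.
z = (-28/15 +/- 8/15) / 2 => z = -2/3 or z = -6/5.
|p1| = 6/5, |p2| = 2/3.
For BIBO stability, all poles must lie inside the unit circle (|p| < 1).
System is UNSTABLE since at least one |p| >= 1.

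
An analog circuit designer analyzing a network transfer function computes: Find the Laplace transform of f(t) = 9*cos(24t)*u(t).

Standard pair: cos(wt)*u(t) <-> s/(s^2+w^2)
With w = 24: L{9*cos(24t)*u(t)} = 9s/(s^2+576)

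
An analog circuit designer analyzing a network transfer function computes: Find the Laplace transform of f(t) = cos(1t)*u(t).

Standard pair: cos(wt)*u(t) <-> s/(s^2+w^2)
With w = 1: L{cos(1t)*u(t)} = s/(s^2+1)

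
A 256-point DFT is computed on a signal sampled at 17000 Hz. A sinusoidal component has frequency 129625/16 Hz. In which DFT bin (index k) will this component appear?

DFT frequency resolution = f_s/N = 17000/256 = 2125/32 Hz
Bin index k = f_signal / resolution = 129625/16 / 2125/32 = 122
The signal frequency 129625/16 Hz falls in DFT bin k = 122.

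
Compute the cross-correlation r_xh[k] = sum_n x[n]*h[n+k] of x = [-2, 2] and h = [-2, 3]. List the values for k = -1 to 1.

Both sequences indexed from 0 and zero outside their support.
Lags with overlap: k = -1 to 1.
  r_xh[-1] = x[1]*h[0] = -4
  r_xh[0] = x[0]*h[0] + x[1]*h[1] = 10
  r_xh[1] = x[0]*h[1] = -6
r_xh = [-4, 10, -6] (for k = -1, ..., 1)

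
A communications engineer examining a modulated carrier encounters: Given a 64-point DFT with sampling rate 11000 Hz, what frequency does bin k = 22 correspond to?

The frequency of DFT bin k is: f_k = k * f_s / N
f_22 = 22 * 11000 / 64 = 15125/4 Hz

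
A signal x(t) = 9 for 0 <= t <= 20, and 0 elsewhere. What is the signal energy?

Energy = integral of |x(t)|^2 dt over the signal duration
= 9^2 * 20 = 81 * 20 = 1620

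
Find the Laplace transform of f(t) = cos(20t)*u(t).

Standard pair: cos(wt)*u(t) <-> s/(s^2+w^2)
With w = 20: L{cos(20t)*u(t)} = s/(s^2+400)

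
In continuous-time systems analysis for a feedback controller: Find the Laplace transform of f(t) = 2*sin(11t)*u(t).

Standard pair: sin(wt)*u(t) <-> w/(s^2+w^2)
With w = 11: L{2*sin(11t)*u(t)} = 22/(s^2+121)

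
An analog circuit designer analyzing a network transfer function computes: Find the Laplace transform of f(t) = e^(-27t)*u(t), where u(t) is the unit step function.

Standard Laplace transform pair:
e^(-at)*u(t) <-> 1/(s+a)
With a = 27: L{e^(-27t)*u(t)} = 1/(s+27), ROC: Re(s) > -27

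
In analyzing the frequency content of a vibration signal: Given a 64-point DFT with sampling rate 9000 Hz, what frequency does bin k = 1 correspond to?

The frequency of DFT bin k is: f_k = k * f_s / N
f_1 = 1 * 9000 / 64 = 1125/8 Hz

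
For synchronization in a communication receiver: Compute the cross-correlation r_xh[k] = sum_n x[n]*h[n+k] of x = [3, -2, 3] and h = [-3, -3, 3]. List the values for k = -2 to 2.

Both sequences indexed from 0 and zero outside their support.
Lags with overlap: k = -2 to 2.
  r_xh[-2] = x[2]*h[0] = -9
  r_xh[-1] = x[1]*h[0] + x[2]*h[1] = -3
  r_xh[0] = x[0]*h[0] + x[1]*h[1] + x[2]*h[2] = 6
  r_xh[1] = x[0]*h[1] + x[1]*h[2] = -15
  r_xh[2] = x[0]*h[2] = 9
r_xh = [-9, -3, 6, -15, 9] (for k = -2, ..., 2)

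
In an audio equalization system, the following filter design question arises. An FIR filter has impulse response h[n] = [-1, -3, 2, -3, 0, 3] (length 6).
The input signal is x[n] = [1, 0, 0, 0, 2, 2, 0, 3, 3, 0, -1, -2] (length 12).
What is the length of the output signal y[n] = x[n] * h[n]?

For linear convolution, the output length is:
len(y) = len(x) + len(h) - 1 = 12 + 6 - 1 = 17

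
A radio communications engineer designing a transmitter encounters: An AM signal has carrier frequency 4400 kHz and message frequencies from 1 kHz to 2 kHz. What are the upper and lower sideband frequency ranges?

Upper sideband (USB) = fc + [fm_low, fm_high] = 4400 + [1, 2] = [4401, 4402] kHz
Lower sideband (LSB) = fc - [fm_high, fm_low] = 4400 - [2, 1] = [4398, 4399] kHz
Total occupied spectrum: 4398 kHz to 4402 kHz (plus carrier at 4400 kHz)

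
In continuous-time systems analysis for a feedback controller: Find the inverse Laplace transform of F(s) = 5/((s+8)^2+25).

Standard pair: w/((s+a)^2+w^2) <-> e^(-at)*sin(wt)*u(t)
With a=8, w=5: f(t) = e^(-8t)*sin(5t)*u(t)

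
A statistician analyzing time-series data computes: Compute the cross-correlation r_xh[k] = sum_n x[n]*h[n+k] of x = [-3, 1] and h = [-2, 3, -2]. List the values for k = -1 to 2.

Both sequences indexed from 0 and zero outside their support.
Lags with overlap: k = -1 to 2.
  r_xh[-1] = x[1]*h[0] = -2
  r_xh[0] = x[0]*h[0] + x[1]*h[1] = 9
  r_xh[1] = x[0]*h[1] + x[1]*h[2] = -11
  r_xh[2] = x[0]*h[2] = 6
r_xh = [-2, 9, -11, 6] (for k = -1, ..., 2)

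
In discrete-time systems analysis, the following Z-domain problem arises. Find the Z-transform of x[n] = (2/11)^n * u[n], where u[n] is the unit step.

The Z-transform of a^n * u[n] is z/(z-a) for |z| > |a|.
Here a = 2/11, so X(z) = z/(z - (2/11)) = 11z/(11z - 2)
ROC: |z| > 2/11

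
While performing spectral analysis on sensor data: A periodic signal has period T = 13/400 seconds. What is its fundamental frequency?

The fundamental frequency is the reciprocal of the period.
f = 1/T = 1/(13/400) = 400/13 Hz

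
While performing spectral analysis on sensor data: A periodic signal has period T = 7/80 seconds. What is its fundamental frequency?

The fundamental frequency is the reciprocal of the period.
f = 1/T = 1/(7/80) = 80/7 Hz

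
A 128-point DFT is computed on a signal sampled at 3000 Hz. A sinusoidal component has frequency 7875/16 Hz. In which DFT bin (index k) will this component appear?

DFT frequency resolution = f_s/N = 3000/128 = 375/16 Hz
Bin index k = f_signal / resolution = 7875/16 / 375/16 = 21
The signal frequency 7875/16 Hz falls in DFT bin k = 21.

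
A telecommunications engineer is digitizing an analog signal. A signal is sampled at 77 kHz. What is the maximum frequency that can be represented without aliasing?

The maximum frequency that can be represented without aliasing
is the Nyquist frequency: f_max = f_s / 2 = 77 kHz / 2 = 77/2 kHz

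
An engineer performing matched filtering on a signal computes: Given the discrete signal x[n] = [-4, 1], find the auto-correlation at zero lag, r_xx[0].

The auto-correlation at zero lag r_xx[0] equals the signal energy.
r_xx[0] = sum of x[n]^2 = (-4)^2 + 1^2
= 16 + 1 = 17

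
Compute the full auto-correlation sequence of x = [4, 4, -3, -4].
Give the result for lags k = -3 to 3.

r_xx[k] = sum_m x[m]*x[m+k], indexed from 0, for k = -3 to 3:
  r_xx[-3] = x[3]*x[0] = -16
  r_xx[-2] = x[2]*x[0] + x[3]*x[1] = -28
  r_xx[-1] = x[1]*x[0] + x[2]*x[1] + x[3]*x[2] = 16
  r_xx[0] = x[0]*x[0] + x[1]*x[1] + x[2]*x[2] + x[3]*x[3] = 57
  r_xx[1] = x[0]*x[1] + x[1]*x[2] + x[2]*x[3] = 16
  r_xx[2] = x[0]*x[2] + x[1]*x[3] = -28
  r_xx[3] = x[0]*x[3] = -16
r_xx = [-16, -28, 16, 57, 16, -28, -16]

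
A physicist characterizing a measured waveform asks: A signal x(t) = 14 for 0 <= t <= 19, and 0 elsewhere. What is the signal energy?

Energy = integral of |x(t)|^2 dt over the signal duration
= 14^2 * 19 = 196 * 19 = 3724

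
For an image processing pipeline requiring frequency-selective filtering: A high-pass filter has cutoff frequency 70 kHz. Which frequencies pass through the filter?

A high-pass filter passes all frequencies above the cutoff frequency 70 kHz and attenuates lower frequencies.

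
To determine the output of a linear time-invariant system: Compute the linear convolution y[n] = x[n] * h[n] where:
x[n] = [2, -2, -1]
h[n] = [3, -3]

y[n] = sum_k x[k]*h[n-k]. Output length = len(x) + len(h) - 1 = 3 + 2 - 1 = 4.
y[0] = 2*3 = 6
y[1] = -2*3 + 2*-3 = -12
y[2] = -1*3 + -2*-3 = 3
y[3] = -1*-3 = 3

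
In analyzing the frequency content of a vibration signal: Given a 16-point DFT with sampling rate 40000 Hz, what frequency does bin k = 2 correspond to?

The frequency of DFT bin k is: f_k = k * f_s / N
f_2 = 2 * 40000 / 16 = 5000 Hz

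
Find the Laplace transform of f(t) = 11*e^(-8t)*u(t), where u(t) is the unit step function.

Standard Laplace transform pair:
e^(-at)*u(t) <-> 1/(s+a)
With a = 8: L{11*e^(-8t)*u(t)} = 11/(s+8), ROC: Re(s) > -8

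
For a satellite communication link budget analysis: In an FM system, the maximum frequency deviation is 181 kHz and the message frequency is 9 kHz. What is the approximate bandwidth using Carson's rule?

Carson's rule: BW = 2*(delta_f + f_m)
= 2*(181 + 9) kHz = 380 kHz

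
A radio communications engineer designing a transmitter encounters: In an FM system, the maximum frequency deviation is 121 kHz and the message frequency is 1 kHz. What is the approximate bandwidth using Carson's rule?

Carson's rule: BW = 2*(delta_f + f_m)
= 2*(121 + 1) kHz = 244 kHz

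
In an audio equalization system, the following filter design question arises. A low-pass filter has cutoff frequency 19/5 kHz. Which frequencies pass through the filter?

A low-pass filter passes all frequencies below the cutoff frequency 19/5 kHz and attenuates higher frequencies.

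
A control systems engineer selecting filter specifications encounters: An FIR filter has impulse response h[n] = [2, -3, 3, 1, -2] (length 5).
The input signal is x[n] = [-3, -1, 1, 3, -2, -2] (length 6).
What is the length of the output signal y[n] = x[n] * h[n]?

For linear convolution, the output length is:
len(y) = len(x) + len(h) - 1 = 6 + 5 - 1 = 10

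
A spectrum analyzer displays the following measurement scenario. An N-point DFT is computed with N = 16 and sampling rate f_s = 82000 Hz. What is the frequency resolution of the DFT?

DFT frequency resolution = f_s / N
= 82000 / 16 = 5125 Hz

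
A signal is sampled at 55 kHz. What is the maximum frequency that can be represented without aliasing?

The maximum frequency that can be represented without aliasing
is the Nyquist frequency: f_max = f_s / 2 = 55 kHz / 2 = 55/2 kHz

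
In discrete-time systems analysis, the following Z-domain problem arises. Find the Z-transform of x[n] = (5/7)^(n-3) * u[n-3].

Time-shifting property: if X(z) = Z{x[n]}, then Z{x[n-d]} = z^(-d) * X(z)
X(z) = z/(z - 5/7) for x[n] = (5/7)^n * u[n]
Z{x[n-3]} = z^(-3) * z/(z - 5/7) = z^(-2)/(z - 5/7)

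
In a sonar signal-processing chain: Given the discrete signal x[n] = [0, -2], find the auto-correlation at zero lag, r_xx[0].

The auto-correlation at zero lag r_xx[0] equals the signal energy.
r_xx[0] = sum of x[n]^2 = 0^2 + (-2)^2
= 0 + 4 = 4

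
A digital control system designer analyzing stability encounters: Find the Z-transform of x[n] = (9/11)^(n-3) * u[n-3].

Time-shifting property: if X(z) = Z{x[n]}, then Z{x[n-d]} = z^(-d) * X(z)
X(z) = z/(z - 9/11) for x[n] = (9/11)^n * u[n]
Z{x[n-3]} = z^(-3) * z/(z - 9/11) = z^(-2)/(z - 9/11)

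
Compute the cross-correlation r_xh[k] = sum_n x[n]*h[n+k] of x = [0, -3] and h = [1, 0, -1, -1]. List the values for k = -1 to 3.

Both sequences indexed from 0 and zero outside their support.
Lags with overlap: k = -1 to 3.
  r_xh[-1] = x[1]*h[0] = -3
  r_xh[0] = x[0]*h[0] + x[1]*h[1] = 0
  r_xh[1] = x[0]*h[1] + x[1]*h[2] = 3
  r_xh[2] = x[0]*h[2] + x[1]*h[3] = 3
  r_xh[3] = x[0]*h[3] = 0
r_xh = [-3, 0, 3, 3, 0] (for k = -1, ..., 3)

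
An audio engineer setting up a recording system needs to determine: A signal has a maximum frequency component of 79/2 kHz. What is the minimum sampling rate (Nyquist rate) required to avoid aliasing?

By the Nyquist-Shannon sampling theorem,
the minimum sampling rate (Nyquist rate) must be at least 2 * f_max.
Nyquist rate = 2 * 79/2 kHz = 79 kHz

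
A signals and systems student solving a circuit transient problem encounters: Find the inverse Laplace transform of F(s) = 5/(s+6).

Standard pair: k/(s+a) <-> k*e^(-at)*u(t)
With k=5, a=6: f(t) = 5*e^(-6t)*u(t)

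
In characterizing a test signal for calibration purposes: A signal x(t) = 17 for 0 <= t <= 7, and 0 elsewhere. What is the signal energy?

Energy = integral of |x(t)|^2 dt over the signal duration
= 17^2 * 7 = 289 * 7 = 2023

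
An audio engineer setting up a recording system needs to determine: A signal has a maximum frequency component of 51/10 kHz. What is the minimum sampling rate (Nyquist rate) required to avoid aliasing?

By the Nyquist-Shannon sampling theorem,
the minimum sampling rate (Nyquist rate) must be at least 2 * f_max.
Nyquist rate = 2 * 51/10 kHz = 51/5 kHz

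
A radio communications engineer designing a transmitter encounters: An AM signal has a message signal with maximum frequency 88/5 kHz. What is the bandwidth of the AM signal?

In AM (double-sideband), the bandwidth is twice the message frequency.
BW = 2 * f_m = 2 * 88/5 kHz = 176/5 kHz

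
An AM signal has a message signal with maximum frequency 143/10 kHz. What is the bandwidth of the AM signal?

In AM (double-sideband), the bandwidth is twice the message frequency.
BW = 2 * f_m = 2 * 143/10 kHz = 143/5 kHz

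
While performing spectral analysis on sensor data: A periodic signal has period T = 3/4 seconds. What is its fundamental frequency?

The fundamental frequency is the reciprocal of the period.
f = 1/T = 1/(3/4) = 4/3 Hz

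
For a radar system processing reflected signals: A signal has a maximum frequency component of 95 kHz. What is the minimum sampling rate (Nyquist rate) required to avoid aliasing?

By the Nyquist-Shannon sampling theorem,
the minimum sampling rate (Nyquist rate) must be at least 2 * f_max.
Nyquist rate = 2 * 95 kHz = 190 kHz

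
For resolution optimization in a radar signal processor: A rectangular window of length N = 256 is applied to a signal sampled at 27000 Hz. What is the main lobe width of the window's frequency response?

For a rectangular window of length N,
the main lobe width in frequency is 2*f_s/N.
= 2*27000/256 = 3375/16 Hz
This determines the minimum frequency separation for resolving two sinusoids.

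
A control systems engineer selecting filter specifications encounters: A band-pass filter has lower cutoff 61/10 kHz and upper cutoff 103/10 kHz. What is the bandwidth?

Bandwidth = f_high - f_low
= 103/10 kHz - 61/10 kHz = 21/5 kHz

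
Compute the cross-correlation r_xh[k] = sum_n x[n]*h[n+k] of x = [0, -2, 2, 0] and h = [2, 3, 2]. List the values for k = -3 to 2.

Both sequences indexed from 0 and zero outside their support.
Lags with overlap: k = -3 to 2.
  r_xh[-3] = x[3]*h[0] = 0
  r_xh[-2] = x[2]*h[0] + x[3]*h[1] = 4
  r_xh[-1] = x[1]*h[0] + x[2]*h[1] + x[3]*h[2] = 2
  r_xh[0] = x[0]*h[0] + x[1]*h[1] + x[2]*h[2] = -2
  r_xh[1] = x[0]*h[1] + x[1]*h[2] = -4
  r_xh[2] = x[0]*h[2] = 0
r_xh = [0, 4, 2, -2, -4, 0] (for k = -3, ..., 2)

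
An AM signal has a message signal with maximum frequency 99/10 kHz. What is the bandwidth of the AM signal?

In AM (double-sideband), the bandwidth is twice the message frequency.
BW = 2 * f_m = 2 * 99/10 kHz = 99/5 kHz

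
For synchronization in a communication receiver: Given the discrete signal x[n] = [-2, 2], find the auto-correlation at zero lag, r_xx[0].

The auto-correlation at zero lag r_xx[0] equals the signal energy.
r_xx[0] = sum of x[n]^2 = (-2)^2 + 2^2
= 4 + 4 = 8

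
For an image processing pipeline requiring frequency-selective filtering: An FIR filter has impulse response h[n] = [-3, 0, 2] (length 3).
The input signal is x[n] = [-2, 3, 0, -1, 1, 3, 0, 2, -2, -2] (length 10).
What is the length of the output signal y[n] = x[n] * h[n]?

For linear convolution, the output length is:
len(y) = len(x) + len(h) - 1 = 10 + 3 - 1 = 12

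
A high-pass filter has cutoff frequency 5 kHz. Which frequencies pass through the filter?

A high-pass filter passes all frequencies above the cutoff frequency 5 kHz and attenuates lower frequencies.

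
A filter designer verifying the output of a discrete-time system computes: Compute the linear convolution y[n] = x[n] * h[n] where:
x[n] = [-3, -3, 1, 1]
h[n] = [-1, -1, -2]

y[n] = sum_k x[k]*h[n-k]. Output length = len(x) + len(h) - 1 = 4 + 3 - 1 = 6.
y[0] = -3*-1 = 3
y[1] = -3*-1 + -3*-1 = 6
y[2] = 1*-1 + -3*-1 + -3*-2 = 8
y[3] = 1*-1 + 1*-1 + -3*-2 = 4
y[4] = 1*-1 + 1*-2 = -3
y[5] = 1*-2 = -2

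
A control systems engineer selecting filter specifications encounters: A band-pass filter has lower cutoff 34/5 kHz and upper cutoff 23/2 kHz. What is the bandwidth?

Bandwidth = f_high - f_low
= 23/2 kHz - 34/5 kHz = 47/10 kHz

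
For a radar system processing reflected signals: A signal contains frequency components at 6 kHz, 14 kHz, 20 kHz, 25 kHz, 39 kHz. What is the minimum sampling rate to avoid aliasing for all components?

The highest frequency component is f_max = 39 kHz.
Nyquist rate = 2 * f_max = 2 * 39 kHz = 78 kHz.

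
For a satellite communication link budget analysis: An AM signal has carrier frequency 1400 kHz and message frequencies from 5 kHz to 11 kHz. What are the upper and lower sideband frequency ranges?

Upper sideband (USB) = fc + [fm_low, fm_high] = 1400 + [5, 11] = [1405, 1411] kHz
Lower sideband (LSB) = fc - [fm_high, fm_low] = 1400 - [11, 5] = [1389, 1395] kHz
Total occupied spectrum: 1389 kHz to 1411 kHz (plus carrier at 1400 kHz)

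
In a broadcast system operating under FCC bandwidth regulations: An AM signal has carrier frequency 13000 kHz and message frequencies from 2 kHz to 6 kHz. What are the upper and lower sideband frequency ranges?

Upper sideband (USB) = fc + [fm_low, fm_high] = 13000 + [2, 6] = [13002, 13006] kHz
Lower sideband (LSB) = fc - [fm_high, fm_low] = 13000 - [6, 2] = [12994, 12998] kHz
Total occupied spectrum: 12994 kHz to 13006 kHz (plus carrier at 13000 kHz)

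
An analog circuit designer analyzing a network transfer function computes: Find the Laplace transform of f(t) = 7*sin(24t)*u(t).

Standard pair: sin(wt)*u(t) <-> w/(s^2+w^2)
With w = 24: L{7*sin(24t)*u(t)} = 168/(s^2+576)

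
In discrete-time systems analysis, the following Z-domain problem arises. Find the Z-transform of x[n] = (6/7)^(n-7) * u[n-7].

Time-shifting property: if X(z) = Z{x[n]}, then Z{x[n-d]} = z^(-d) * X(z)
X(z) = z/(z - 6/7) for x[n] = (6/7)^n * u[n]
Z{x[n-7]} = z^(-7) * z/(z - 6/7) = z^(-6)/(z - 6/7)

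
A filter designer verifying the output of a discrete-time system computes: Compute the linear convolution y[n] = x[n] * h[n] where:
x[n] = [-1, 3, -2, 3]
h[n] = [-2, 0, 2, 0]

y[n] = sum_k x[k]*h[n-k]. Output length = len(x) + len(h) - 1 = 4 + 4 - 1 = 7.
y[0] = -1*-2 = 2
y[1] = 3*-2 + -1*0 = -6
y[2] = -2*-2 + 3*0 + -1*2 = 2
y[3] = 3*-2 + -2*0 + 3*2 + -1*0 = 0
y[4] = 3*0 + -2*2 + 3*0 = -4
y[5] = 3*2 + -2*0 = 6
y[6] = 3*0 = 0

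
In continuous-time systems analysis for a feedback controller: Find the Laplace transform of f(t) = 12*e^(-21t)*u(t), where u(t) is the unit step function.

Standard Laplace transform pair:
e^(-at)*u(t) <-> 1/(s+a)
With a = 21: L{12*e^(-21t)*u(t)} = 12/(s+21), ROC: Re(s) > -21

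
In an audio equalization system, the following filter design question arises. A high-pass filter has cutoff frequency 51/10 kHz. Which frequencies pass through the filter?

A high-pass filter passes all frequencies above the cutoff frequency 51/10 kHz and attenuates lower frequencies.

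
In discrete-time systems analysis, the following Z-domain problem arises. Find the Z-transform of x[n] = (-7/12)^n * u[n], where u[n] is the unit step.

The Z-transform of a^n * u[n] is z/(z-a) for |z| > |a|.
Here a = -7/12, so X(z) = z/(z - (-7/12)) = 12z/(12z + 7)
ROC: |z| > 7/12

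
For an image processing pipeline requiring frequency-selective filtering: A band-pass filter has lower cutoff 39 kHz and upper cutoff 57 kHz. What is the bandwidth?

Bandwidth = f_high - f_low
= 57 kHz - 39 kHz = 18 kHz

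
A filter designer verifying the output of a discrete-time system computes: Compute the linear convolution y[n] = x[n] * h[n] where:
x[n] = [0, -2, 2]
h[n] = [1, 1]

y[n] = sum_k x[k]*h[n-k]. Output length = len(x) + len(h) - 1 = 3 + 2 - 1 = 4.
y[0] = 0*1 = 0
y[1] = -2*1 + 0*1 = -2
y[2] = 2*1 + -2*1 = 0
y[3] = 2*1 = 2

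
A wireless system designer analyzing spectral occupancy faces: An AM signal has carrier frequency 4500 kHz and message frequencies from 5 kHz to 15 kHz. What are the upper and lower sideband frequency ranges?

Upper sideband (USB) = fc + [fm_low, fm_high] = 4500 + [5, 15] = [4505, 4515] kHz
Lower sideband (LSB) = fc - [fm_high, fm_low] = 4500 - [15, 5] = [4485, 4495] kHz
Total occupied spectrum: 4485 kHz to 4515 kHz (plus carrier at 4500 kHz)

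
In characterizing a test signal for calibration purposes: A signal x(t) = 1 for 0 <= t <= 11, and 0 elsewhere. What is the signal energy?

Energy = integral of |x(t)|^2 dt over the signal duration
= 1^2 * 11 = 1 * 11 = 11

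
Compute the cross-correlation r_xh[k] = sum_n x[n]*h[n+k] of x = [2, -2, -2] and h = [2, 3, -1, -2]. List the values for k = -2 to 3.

Both sequences indexed from 0 and zero outside their support.
Lags with overlap: k = -2 to 3.
  r_xh[-2] = x[2]*h[0] = -4
  r_xh[-1] = x[1]*h[0] + x[2]*h[1] = -10
  r_xh[0] = x[0]*h[0] + x[1]*h[1] + x[2]*h[2] = 0
  r_xh[1] = x[0]*h[1] + x[1]*h[2] + x[2]*h[3] = 12
  r_xh[2] = x[0]*h[2] + x[1]*h[3] = 2
  r_xh[3] = x[0]*h[3] = -4
r_xh = [-4, -10, 0, 12, 2, -4] (for k = -2, ..., 3)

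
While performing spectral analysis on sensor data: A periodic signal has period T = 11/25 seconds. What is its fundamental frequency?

The fundamental frequency is the reciprocal of the period.
f = 1/T = 1/(11/25) = 25/11 Hz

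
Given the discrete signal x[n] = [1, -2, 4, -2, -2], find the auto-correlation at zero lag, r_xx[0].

The auto-correlation at zero lag r_xx[0] equals the signal energy.
r_xx[0] = sum of x[n]^2 = 1^2 + (-2)^2 + 4^2 + (-2)^2 + (-2)^2
= 1 + 4 + 16 + 4 + 4 = 29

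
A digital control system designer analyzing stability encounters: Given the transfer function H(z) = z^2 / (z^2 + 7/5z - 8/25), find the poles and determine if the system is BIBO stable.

Poles are roots of the denominator: z^2 + 7/5z - 8/25 = 0.
Quadratic formula: z = [-(7/5) +/- sqrt((7/5)^2 - 4*(-8/25))] / 2
Discriminant = 49/25 + 32/25 = 81/25; sqrt = 9/5.
z = (-7/5 +/- 9/5) / 2 => z = 1/5 or z = -8/5.
|p1| = 8/5, |p2| = 1/5.
For BIBO stability, all poles must lie inside the unit circle (|p| < 1).
System is UNSTABLE since at least one |p| >= 1.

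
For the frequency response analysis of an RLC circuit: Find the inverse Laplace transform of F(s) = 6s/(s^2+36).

Standard pair: s/(s^2+w^2) <-> cos(wt)*u(t)
With k=6, w=6: f(t) = 6*cos(6t)*u(t)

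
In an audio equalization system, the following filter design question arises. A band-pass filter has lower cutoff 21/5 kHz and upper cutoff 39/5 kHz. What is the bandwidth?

Bandwidth = f_high - f_low
= 39/5 kHz - 21/5 kHz = 18/5 kHz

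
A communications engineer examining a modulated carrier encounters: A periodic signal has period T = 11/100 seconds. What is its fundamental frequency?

The fundamental frequency is the reciprocal of the period.
f = 1/T = 1/(11/100) = 100/11 Hz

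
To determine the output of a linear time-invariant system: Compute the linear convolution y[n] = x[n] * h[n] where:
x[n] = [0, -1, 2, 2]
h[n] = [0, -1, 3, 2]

y[n] = sum_k x[k]*h[n-k]. Output length = len(x) + len(h) - 1 = 4 + 4 - 1 = 7.
y[0] = 0*0 = 0
y[1] = -1*0 + 0*-1 = 0
y[2] = 2*0 + -1*-1 + 0*3 = 1
y[3] = 2*0 + 2*-1 + -1*3 + 0*2 = -5
y[4] = 2*-1 + 2*3 + -1*2 = 2
y[5] = 2*3 + 2*2 = 10
y[6] = 2*2 = 4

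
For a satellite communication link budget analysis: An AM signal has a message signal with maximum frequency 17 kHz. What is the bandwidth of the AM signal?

In AM (double-sideband), the bandwidth is twice the message frequency.
BW = 2 * f_m = 2 * 17 kHz = 34 kHz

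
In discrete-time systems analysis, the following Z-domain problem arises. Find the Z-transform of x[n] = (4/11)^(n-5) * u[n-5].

Time-shifting property: if X(z) = Z{x[n]}, then Z{x[n-d]} = z^(-d) * X(z)
X(z) = z/(z - 4/11) for x[n] = (4/11)^n * u[n]
Z{x[n-5]} = z^(-5) * z/(z - 4/11) = z^(-4)/(z - 4/11)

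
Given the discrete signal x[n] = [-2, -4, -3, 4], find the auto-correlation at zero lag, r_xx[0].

The auto-correlation at zero lag r_xx[0] equals the signal energy.
r_xx[0] = sum of x[n]^2 = (-2)^2 + (-4)^2 + (-3)^2 + 4^2
= 4 + 16 + 9 + 16 = 45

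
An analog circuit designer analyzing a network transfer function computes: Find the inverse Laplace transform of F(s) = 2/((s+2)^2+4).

Standard pair: w/((s+a)^2+w^2) <-> e^(-at)*sin(wt)*u(t)
With a=2, w=2: f(t) = e^(-2t)*sin(2t)*u(t)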